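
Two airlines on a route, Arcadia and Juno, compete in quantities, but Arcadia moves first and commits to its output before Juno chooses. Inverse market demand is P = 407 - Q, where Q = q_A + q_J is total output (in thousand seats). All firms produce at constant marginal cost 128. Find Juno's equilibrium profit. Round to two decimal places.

4865.06

Solve by backward induction. Given q_A, the follower Juno maximises π_J = (407 - q_A - q_J)q_J - 128q_J.
Setting the follower's marginal profit to zero, 279 - q_A - 2q_J = 0, i.e. q_J = (279 - q_A)/2.
The leader anticipates this reaction. Substituting into P = 407 - Q gives P = 535/2 - (1/2)q_A, so π_A = (535/2 - (1/2)q_A)q_A - 128q_A.
Leader FOC: 279/2 - q_A = 0, so q_A = 279/2.
Then q_J = (279 - 279/2)/2 = 279/4.
Price P = 407 - 837/4 = 791/4.
Juno's profit: (791/4 - 128)·(279/4) = 4865.0625.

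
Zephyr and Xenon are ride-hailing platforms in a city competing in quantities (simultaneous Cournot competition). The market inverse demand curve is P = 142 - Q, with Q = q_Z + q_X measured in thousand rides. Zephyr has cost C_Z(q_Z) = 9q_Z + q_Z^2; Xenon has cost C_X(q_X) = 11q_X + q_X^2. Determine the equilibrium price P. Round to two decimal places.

Zephyr's profit: π_Z = (142 - Q)q_Z - (9q_Z + q_Z²). Setting ∂π_Z/∂q_Z = 0: 133 - 4q_Z - (q_X) = 0.
Xenon's first-order condition: 131 - 4q_X - (q_Z) = 0.
Rearranging gives the reaction functions q_Z = (133 - q_X)/4 and q_X = (131 - q_Z)/4.
Solving the pair: q_Z = 401/15, q_X = 391/15.
Total output Q = 264/5, so price P = 142 - 264/5 = 446/5.

89.20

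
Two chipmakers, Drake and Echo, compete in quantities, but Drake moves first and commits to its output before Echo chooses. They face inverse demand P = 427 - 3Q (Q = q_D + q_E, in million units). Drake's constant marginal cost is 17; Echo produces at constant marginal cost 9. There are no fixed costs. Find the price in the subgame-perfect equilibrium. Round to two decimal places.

117.50

Solve by backward induction. Given q_D, the follower Echo maximises π_E = (427 - 3q_D - 3q_E)q_E - 9q_E.
Setting the follower's marginal profit to zero, 418 - 3q_D - 6q_E = 0, i.e. q_E = (418 - 3q_D)/6.
Drake substitutes q_E(q_D) into its own profit: π_D = q_D(427 - 3q_D - (418 - 3q_D)/2) - 17q_D = (218 - (3/2)q_D)q_D - 17q_D.
The leader's first-order condition 201 - 3q_D = 0 yields q_D = 67.
Then q_E = (418 - 3·67)/6 = 217/6.
Total output Q = 619/6, so price P = 427 - 3·(619/6) = 235/2.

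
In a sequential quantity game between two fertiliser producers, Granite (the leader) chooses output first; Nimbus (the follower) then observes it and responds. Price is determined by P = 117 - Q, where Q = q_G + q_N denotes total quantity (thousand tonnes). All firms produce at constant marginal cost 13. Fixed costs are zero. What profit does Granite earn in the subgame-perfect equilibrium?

1352

Solve by backward induction. Given q_G, the follower Nimbus maximises π_N = (117 - q_G - q_N)q_N - 13q_N.
Follower FOC: 104 - q_G - 2q_N = 0, so q_N(q_G) = (104 - q_G)/2.
Granite substitutes q_N(q_G) into its own profit: π_G = q_G(117 - q_G - (104 - q_G)/2) - 13q_G = (65 - (1/2)q_G)q_G - 13q_G.
Leader FOC: 52 - q_G = 0, so q_G = 52.
Then q_N = (104 - 52)/2 = 26.
Price P = 117 - 78 = 39.
Granite's profit: (39 - 13)·52 = 1352.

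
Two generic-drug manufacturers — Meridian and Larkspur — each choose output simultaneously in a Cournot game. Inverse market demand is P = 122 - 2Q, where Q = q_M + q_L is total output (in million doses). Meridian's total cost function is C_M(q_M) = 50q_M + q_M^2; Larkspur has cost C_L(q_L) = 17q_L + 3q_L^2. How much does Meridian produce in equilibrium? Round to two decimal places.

9.11

Meridian's profit: π_M = (122 - 2Q)q_M - (50q_M + q_M²). Setting ∂π_M/∂q_M = 0: 72 - 6q_M - 2(q_L) = 0.
Larkspur's first-order condition: 105 - 10q_L - 2(q_M) = 0.
Best responses: q_M = (72 - 2q_L)/6, q_L = (105 - 2q_M)/10.
Substituting one into the other gives q_M = 255/28 and q_L = 243/28.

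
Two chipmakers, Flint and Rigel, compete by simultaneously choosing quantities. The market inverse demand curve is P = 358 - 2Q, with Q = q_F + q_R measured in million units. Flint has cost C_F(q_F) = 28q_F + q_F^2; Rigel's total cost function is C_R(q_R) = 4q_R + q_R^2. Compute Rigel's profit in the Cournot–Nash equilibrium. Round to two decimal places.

Flint's profit: π_F = (358 - 2Q)q_F - (28q_F + q_F²). Setting ∂π_F/∂q_F = 0: 330 - 6q_F - 2(q_R) = 0.
Rigel's first-order condition: 354 - 6q_R - 2(q_F) = 0.
Rearranging gives the reaction functions q_F = (330 - 2q_R)/6 and q_R = (354 - 2q_F)/6.
Substituting one into the other gives q_F = 159/4 and q_R = 183/4.
Price P = 358 - 2·(171/2) = 187.
Rigel's profit: 187·(183/4) - 4·(183/4) - (183/4)² = 6279.1875.

6279.19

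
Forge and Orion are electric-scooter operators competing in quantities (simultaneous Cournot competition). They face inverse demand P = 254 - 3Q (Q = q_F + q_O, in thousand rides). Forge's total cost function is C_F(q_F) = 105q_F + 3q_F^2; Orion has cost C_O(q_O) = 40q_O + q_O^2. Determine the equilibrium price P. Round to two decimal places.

161.90

Forge's profit: π_F = (254 - 3Q)q_F - (105q_F + 3q_F²). Setting ∂π_F/∂q_F = 0: 149 - 12q_F - 3(q_O) = 0.
Orion's first-order condition: 214 - 8q_O - 3(q_F) = 0.
So q_F = (149 - 3q_O)/12 and q_O = (214 - 3q_F)/8.
Substituting one into the other gives q_F = 550/87 and q_O = 707/29.
Total output Q = 30.7011, so price P = 254 - 3·30.7011 = 161.8966.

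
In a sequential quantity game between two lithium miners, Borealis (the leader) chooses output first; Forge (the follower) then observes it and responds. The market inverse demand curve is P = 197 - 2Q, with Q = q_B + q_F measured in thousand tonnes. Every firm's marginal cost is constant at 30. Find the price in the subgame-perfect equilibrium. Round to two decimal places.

71.75

Solve by backward induction. Given q_B, the follower Forge maximises π_F = (197 - 2q_B - 2q_F)q_F - 30q_F.
Setting the follower's marginal profit to zero, 167 - 2q_B - 4q_F = 0, i.e. q_F = (167 - 2q_B)/4.
Borealis substitutes q_F(q_B) into its own profit: π_B = q_B(197 - 2q_B - (167 - 2q_B)/2) - 30q_B = (227/2 - q_B)q_B - 30q_B.
Leader FOC: 167/2 - 2q_B = 0, so q_B = 167/4.
Then q_F = (167 - 2·(167/4))/4 = 167/8.
Total output Q = 501/8, so price P = 197 - 2·(501/8) = 287/4.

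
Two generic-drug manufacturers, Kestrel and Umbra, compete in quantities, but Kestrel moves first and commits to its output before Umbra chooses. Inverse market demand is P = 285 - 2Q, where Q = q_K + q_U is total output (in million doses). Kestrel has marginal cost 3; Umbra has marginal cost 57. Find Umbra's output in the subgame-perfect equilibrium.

15

The follower Umbra best-responds to any q_K: π_U = (285 - 2Q)q_U - 57q_U.
Setting the follower's marginal profit to zero, 228 - 2q_K - 4q_U = 0, i.e. q_U = (228 - 2q_K)/4.
The leader anticipates this reaction. Substituting into P = 285 - 2Q gives P = 171 - q_K, so π_K = (171 - q_K)q_K - 3q_K.
The leader's first-order condition 168 - 2q_K = 0 yields q_K = 84.
Then q_U = (228 - 2·84)/4 = 15.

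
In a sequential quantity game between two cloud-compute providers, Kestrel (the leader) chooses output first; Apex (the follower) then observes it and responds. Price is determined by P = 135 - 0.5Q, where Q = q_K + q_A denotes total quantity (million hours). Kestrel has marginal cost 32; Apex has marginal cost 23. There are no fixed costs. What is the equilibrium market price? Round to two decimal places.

55.50

The follower Apex best-responds to any q_K: π_A = (135 - 0.5Q)q_A - 23q_A.
Follower FOC: 112 - (1/2)q_K - q_A = 0, so q_A(q_K) = (112 - (1/2)q_K).
The leader anticipates this reaction. Substituting into P = 135 - 0.5Q gives P = 79 - (1/4)q_K, so π_K = (79 - (1/4)q_K)q_K - 32q_K.
Maximising: ∂π_K/∂q_K = 47 - (1/2)q_K = 0, giving q_K = 94.
Then q_A = (112 - (1/2)·94) = 65.
Total output Q = 159, so price P = 135 - (1/2)·159 = 111/2.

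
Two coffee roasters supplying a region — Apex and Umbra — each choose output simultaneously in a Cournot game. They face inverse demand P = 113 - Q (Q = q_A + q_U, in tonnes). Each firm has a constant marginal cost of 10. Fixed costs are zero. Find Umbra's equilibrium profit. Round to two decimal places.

1178.78

A representative firm's profit is π_i = q_i(113 - Q) - 10q_i.
Setting ∂π_i/∂q_i = 0 with rivals' quantities fixed: 103 - 2q_i - q_j = 0.
By symmetry each firm produces the same amount; substituting q_j = q_i yields q_i = 103/3.
Price P = 113 - 206/3 = 133/3.
Umbra's profit: (133/3 - 10)·(103/3) = 1178.7778.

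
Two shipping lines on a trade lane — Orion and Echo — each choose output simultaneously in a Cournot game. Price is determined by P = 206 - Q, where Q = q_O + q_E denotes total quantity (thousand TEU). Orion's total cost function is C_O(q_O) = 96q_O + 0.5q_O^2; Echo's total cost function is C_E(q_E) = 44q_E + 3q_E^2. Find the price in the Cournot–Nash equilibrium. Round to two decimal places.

158.43

Orion's profit: π_O = (206 - Q)q_O - (96q_O + (1/2)q_O²). Setting ∂π_O/∂q_O = 0: 110 - 3q_O - (q_E) = 0.
Echo's profit: π_E = (206 - Q)q_E - (44q_E + 3q_E²). Setting ∂π_E/∂q_E = 0: 162 - 8q_E - (q_O) = 0.
Rearranging gives the reaction functions q_O = (110 - q_E)/3 and q_E = (162 - q_O)/8.
Substituting one into the other gives q_O = 718/23 and q_E = 376/23.
Total output Q = 1094/23, so price P = 206 - 1094/23 = 158.4348.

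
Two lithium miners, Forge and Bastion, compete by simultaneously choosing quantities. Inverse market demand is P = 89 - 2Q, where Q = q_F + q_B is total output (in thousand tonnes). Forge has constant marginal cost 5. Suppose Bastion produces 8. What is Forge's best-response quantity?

17

With the rival's output fixed at 8, Forge's profit is π_F = (89 - 2·8 - 2q_F)q_F - (5q_F) = (73 - 2q_F)q_F - (5q_F).
∂π_F/∂q_F = 68 - 4q_F = 0, so q_F = 17.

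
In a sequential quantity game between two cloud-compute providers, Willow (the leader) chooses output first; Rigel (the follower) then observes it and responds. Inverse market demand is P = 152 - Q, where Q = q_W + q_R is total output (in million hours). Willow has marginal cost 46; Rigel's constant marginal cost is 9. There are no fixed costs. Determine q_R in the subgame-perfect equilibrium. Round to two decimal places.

The follower Rigel best-responds to any q_W: π_R = (152 - Q)q_R - 9q_R.
∂π_R/∂q_R = 143 - q_W - 2q_R = 0 gives the reaction function q_R = (143 - q_W)/2.
Willow substitutes q_R(q_W) into its own profit: π_W = q_W(152 - q_W - (143 - q_W)/2) - 46q_W = (161/2 - (1/2)q_W)q_W - 46q_W.
Leader FOC: 69/2 - q_W = 0, so q_W = 69/2.
Then q_R = (143 - 69/2)/2 = 217/4.

54.25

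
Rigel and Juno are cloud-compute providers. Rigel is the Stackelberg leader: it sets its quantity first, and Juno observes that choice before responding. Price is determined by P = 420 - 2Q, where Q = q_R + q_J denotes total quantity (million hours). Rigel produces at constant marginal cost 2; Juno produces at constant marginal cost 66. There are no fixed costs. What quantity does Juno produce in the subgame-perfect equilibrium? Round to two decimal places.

28.25

Solve by backward induction. Given q_R, the follower Juno maximises π_J = (420 - 2q_R - 2q_J)q_J - 66q_J.
Setting the follower's marginal profit to zero, 354 - 2q_R - 4q_J = 0, i.e. q_J = (354 - 2q_R)/4.
The leader anticipates this reaction. Substituting into P = 420 - 2Q gives P = 243 - q_R, so π_R = (243 - q_R)q_R - 2q_R.
Leader FOC: 241 - 2q_R = 0, so q_R = 241/2.
Then q_J = (354 - 2·(241/2))/4 = 113/4.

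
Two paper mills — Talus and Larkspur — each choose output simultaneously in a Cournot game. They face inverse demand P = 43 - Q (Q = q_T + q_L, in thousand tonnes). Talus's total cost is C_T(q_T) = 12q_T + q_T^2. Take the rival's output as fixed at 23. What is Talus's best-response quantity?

With the rival's output fixed at 23, Talus's profit is π_T = (43 - 23 - q_T)q_T - (12q_T + q_T²) = (20 - q_T)q_T - (12q_T + q_T²).
∂π_T/∂q_T = 8 - 4q_T = 0, so q_T = 2.

2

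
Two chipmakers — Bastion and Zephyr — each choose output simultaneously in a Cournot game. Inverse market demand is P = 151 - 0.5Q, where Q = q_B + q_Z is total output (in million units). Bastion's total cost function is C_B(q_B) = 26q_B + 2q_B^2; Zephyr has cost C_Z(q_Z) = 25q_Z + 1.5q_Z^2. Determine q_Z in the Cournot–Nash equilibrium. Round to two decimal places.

Bastion's profit: π_B = (151 - 0.5Q)q_B - (26q_B + 2q_B²). Setting ∂π_B/∂q_B = 0: 125 - 5q_B - (1/2)(q_Z) = 0.
Zephyr's profit: π_Z = (151 - 0.5Q)q_Z - (25q_Z + (3/2)q_Z²). Setting ∂π_Z/∂q_Z = 0: 126 - 4q_Z - (1/2)(q_B) = 0.
Best responses: q_B = (125 - (1/2)q_Z)/5, q_Z = (126 - (1/2)q_B)/4.
Solving the pair: q_B = 1748/79, q_Z = 28.7342.

28.73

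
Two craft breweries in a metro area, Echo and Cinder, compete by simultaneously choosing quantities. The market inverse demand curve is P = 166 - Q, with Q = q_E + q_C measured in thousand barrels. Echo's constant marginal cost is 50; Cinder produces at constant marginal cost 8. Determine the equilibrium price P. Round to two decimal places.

74.67

Echo's profit: π_E = (166 - Q)q_E - (50q_E). Setting ∂π_E/∂q_E = 0: 116 - 2q_E - (q_C) = 0.
Cinder's first-order condition: 158 - 2q_C - (q_E) = 0.
Rearranging gives the reaction functions q_E = (116 - q_C)/2 and q_C = (158 - q_E)/2.
Substituting one into the other gives q_E = 74/3 and q_C = 200/3.
Total output Q = 274/3, so price P = 166 - 274/3 = 224/3.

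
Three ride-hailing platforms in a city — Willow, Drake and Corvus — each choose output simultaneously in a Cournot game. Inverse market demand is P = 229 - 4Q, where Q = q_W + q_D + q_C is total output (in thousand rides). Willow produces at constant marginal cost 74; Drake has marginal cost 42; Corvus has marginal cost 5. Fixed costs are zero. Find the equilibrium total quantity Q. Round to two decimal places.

35.38

Willow's profit: π_W = (229 - 4Q)q_W - (74q_W). Setting ∂π_W/∂q_W = 0: 155 - 8q_W - 4(q_D + q_C) = 0.
Drake's first-order condition: 187 - 8q_D - 4(q_W + q_C) = 0.
Corvus's first-order condition: 224 - 8q_C - 4(q_W + q_D) = 0.
Summing all 3 equations gives 566 − 16Q = 0, hence Q = 283/8.
Back-substituting: q_W = (155 − 283/2)/4 = 27/8, q_D = (187 − 283/2)/4 = 91/8, q_C = (224 − 283/2)/4 = 165/8.
Total output Q = 27/8 + 91/8 + 165/8 = 283/8.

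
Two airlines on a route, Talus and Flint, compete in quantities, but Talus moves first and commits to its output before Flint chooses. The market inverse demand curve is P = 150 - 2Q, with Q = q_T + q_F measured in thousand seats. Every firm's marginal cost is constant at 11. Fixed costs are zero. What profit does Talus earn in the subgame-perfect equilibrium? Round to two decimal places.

1207.56

The follower Flint best-responds to any q_T: π_F = (150 - 2Q)q_F - 11q_F.
Follower FOC: 139 - 2q_T - 4q_F = 0, so q_F(q_T) = (139 - 2q_T)/4.
The leader anticipates this reaction. Substituting into P = 150 - 2Q gives P = 161/2 - q_T, so π_T = (161/2 - q_T)q_T - 11q_T.
Maximising: ∂π_T/∂q_T = 139/2 - 2q_T = 0, giving q_T = 139/4.
Then q_F = (139 - 2·(139/4))/4 = 139/8.
Price P = 150 - 2·(417/8) = 183/4.
Talus's profit: (183/4 - 11)·(139/4) = 1207.5625.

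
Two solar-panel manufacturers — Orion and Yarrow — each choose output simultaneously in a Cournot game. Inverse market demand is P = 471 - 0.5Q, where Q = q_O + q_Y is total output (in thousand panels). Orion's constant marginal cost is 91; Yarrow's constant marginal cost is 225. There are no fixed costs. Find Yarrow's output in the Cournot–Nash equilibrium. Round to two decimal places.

Orion's profit: π_O = (471 - 0.5Q)q_O - (91q_O). Setting ∂π_O/∂q_O = 0: 380 - q_O - (1/2)(q_Y) = 0.
Yarrow's first-order condition: 246 - q_Y - (1/2)(q_O) = 0.
Best responses: q_O = (380 - (1/2)q_Y), q_Y = (246 - (1/2)q_O).
Substituting one into the other gives q_O = 1028/3 and q_Y = 224/3.

74.67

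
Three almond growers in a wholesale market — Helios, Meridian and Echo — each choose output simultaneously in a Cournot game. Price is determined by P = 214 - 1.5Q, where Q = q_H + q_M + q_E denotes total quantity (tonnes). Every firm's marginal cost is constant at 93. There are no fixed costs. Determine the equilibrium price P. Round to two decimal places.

A representative firm's profit is π_i = q_i(214 - 1.5Q) - 93q_i.
First-order condition (treating rivals' output as given): 121 - 3q_i - (3/2)·Σ_{j≠i} q_j = 0.
By symmetry each firm produces the same amount; substituting Σ_{j≠i} q_j = 2q_i yields q_i = 121/6.
Total output Q = 121/2, so price P = 214 - (3/2)·(121/2) = 493/4.

123.25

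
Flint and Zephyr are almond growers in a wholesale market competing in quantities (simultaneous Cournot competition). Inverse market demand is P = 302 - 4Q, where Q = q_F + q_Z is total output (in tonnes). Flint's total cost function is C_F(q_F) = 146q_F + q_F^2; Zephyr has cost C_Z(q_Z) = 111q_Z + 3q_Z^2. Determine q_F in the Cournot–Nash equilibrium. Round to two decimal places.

11.45

Flint's profit: π_F = (302 - 4Q)q_F - (146q_F + q_F²). Setting ∂π_F/∂q_F = 0: 156 - 10q_F - 4(q_Z) = 0.
Zephyr's profit: π_Z = (302 - 4Q)q_Z - (111q_Z + 3q_Z²). Setting ∂π_Z/∂q_Z = 0: 191 - 14q_Z - 4(q_F) = 0.
So q_F = (156 - 4q_Z)/10 and q_Z = (191 - 4q_F)/14.
Solving the pair: q_F = 355/31, q_Z = 643/62.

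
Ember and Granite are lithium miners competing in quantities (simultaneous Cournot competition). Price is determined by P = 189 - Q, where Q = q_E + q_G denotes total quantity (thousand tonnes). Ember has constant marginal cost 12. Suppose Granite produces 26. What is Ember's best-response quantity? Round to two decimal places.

75.50

With the rival's output fixed at 26, Ember's profit is π_E = (189 - 26 - q_E)q_E - (12q_E) = (163 - q_E)q_E - (12q_E).
∂π_E/∂q_E = 151 - 2q_E = 0, so q_E = 151/2.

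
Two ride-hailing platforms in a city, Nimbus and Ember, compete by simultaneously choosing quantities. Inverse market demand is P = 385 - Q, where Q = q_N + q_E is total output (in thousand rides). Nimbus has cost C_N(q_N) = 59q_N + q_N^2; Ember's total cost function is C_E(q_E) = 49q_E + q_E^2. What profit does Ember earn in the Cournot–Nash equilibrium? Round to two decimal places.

9211.77

Nimbus's profit: π_N = (385 - Q)q_N - (59q_N + q_N²). Setting ∂π_N/∂q_N = 0: 326 - 4q_N - (q_E) = 0.
Ember's profit: π_E = (385 - Q)q_E - (49q_E + q_E²). Setting ∂π_E/∂q_E = 0: 336 - 4q_E - (q_N) = 0.
So q_N = (326 - q_E)/4 and q_E = (336 - q_N)/4.
Solving the pair: q_N = 968/15, q_E = 1018/15.
Price P = 385 - 662/5 = 1263/5.
Ember's profit: (1263/5)·(1018/15) - 49·(1018/15) - (1018/15)² = 9211.7689.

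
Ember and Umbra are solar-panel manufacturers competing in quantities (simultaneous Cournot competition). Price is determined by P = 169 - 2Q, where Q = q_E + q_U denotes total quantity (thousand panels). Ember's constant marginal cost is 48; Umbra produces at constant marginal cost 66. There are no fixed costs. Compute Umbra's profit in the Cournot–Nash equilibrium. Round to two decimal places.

401.39

Ember's profit: π_E = (169 - 2Q)q_E - (48q_E). Setting ∂π_E/∂q_E = 0: 121 - 4q_E - 2(q_U) = 0.
Umbra's first-order condition: 103 - 4q_U - 2(q_E) = 0.
Best responses: q_E = (121 - 2q_U)/4, q_U = (103 - 2q_E)/4.
Solving the pair: q_E = 139/6, q_U = 85/6.
Price P = 169 - 2·(112/3) = 283/3.
Umbra's profit: (283/3 - 66)·(85/6) = 401.3889.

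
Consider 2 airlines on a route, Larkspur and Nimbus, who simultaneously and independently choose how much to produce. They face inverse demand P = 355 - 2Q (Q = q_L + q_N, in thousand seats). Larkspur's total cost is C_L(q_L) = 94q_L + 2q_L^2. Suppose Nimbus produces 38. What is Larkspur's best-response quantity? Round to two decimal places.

23.13

With the rival's output fixed at 38, Larkspur's profit is π_L = (355 - 2·38 - 2q_L)q_L - (94q_L + 2q_L²) = (279 - 2q_L)q_L - (94q_L + 2q_L²).
∂π_L/∂q_L = 185 - 8q_L = 0, so q_L = 185/8.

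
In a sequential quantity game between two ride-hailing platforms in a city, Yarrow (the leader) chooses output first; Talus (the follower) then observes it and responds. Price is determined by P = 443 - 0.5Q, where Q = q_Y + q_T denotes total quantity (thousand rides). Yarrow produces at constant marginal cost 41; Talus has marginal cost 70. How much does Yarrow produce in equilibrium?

Solve by backward induction. Given q_Y, the follower Talus maximises π_T = (443 - (1/2)q_Y - (1/2)q_T)q_T - 70q_T.
Follower FOC: 373 - (1/2)q_Y - q_T = 0, so q_T(q_Y) = (373 - (1/2)q_Y).
The leader anticipates this reaction. Substituting into P = 443 - 0.5Q gives P = 513/2 - (1/4)q_Y, so π_Y = (513/2 - (1/4)q_Y)q_Y - 41q_Y.
The leader's first-order condition 431/2 - (1/2)q_Y = 0 yields q_Y = 431.
Then q_T = (373 - (1/2)·431) = 315/2.

431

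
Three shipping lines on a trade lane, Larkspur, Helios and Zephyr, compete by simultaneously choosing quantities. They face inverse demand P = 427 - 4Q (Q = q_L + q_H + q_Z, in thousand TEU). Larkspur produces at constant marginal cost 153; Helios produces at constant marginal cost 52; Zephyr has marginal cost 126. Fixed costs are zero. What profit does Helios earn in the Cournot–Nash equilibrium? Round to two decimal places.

Larkspur's profit: π_L = (427 - 4Q)q_L - (153q_L). Setting ∂π_L/∂q_L = 0: 274 - 8q_L - 4(q_H + q_Z) = 0.
Helios's profit: π_H = (427 - 4Q)q_H - (52q_H). Setting ∂π_H/∂q_H = 0: 375 - 8q_H - 4(q_L + q_Z) = 0.
Zephyr's first-order condition: 301 - 8q_Z - 4(q_L + q_H) = 0.
Summing all 3 equations gives 950 − 16Q = 0, hence Q = 475/8.
Back-substituting: q_L = (274 − 475/2)/4 = 73/8, q_H = (375 − 475/2)/4 = 275/8, q_Z = (301 − 475/2)/4 = 127/8.
Price P = 427 - 4·(475/8) = 379/2.
Helios's profit: (379/2 - 52)·(275/8) = 4726.5625.

4726.56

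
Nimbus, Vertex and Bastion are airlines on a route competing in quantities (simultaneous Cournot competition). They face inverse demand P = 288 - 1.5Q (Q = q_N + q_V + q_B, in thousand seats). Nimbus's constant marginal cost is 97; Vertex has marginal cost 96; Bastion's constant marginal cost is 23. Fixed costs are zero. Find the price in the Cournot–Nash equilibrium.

126

Nimbus's profit: π_N = (288 - 1.5Q)q_N - (97q_N). Setting ∂π_N/∂q_N = 0: 191 - 3q_N - (3/2)(q_V + q_B) = 0.
Vertex's profit: π_V = (288 - 1.5Q)q_V - (96q_V). Setting ∂π_V/∂q_V = 0: 192 - 3q_V - (3/2)(q_N + q_B) = 0.
Bastion's first-order condition: 265 - 3q_B - (3/2)(q_N + q_V) = 0.
Adding the 3 conditions: 648 − 3Q − 3Q = 0, i.e. Q = 108.
Back-substituting: q_N = (191 − 162)/(3/2) = 58/3, q_V = (192 − 162)/(3/2) = 20, q_B = (265 − 162)/(3/2) = 206/3.
Total output Q = 108, so price P = 288 - (3/2)·108 = 126.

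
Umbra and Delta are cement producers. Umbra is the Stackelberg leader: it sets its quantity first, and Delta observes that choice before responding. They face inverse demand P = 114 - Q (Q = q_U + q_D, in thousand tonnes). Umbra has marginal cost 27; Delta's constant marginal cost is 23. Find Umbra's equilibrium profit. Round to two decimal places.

861.13

Solve by backward induction. Given q_U, the follower Delta maximises π_D = (114 - q_U - q_D)q_D - 23q_D.
Setting the follower's marginal profit to zero, 91 - q_U - 2q_D = 0, i.e. q_D = (91 - q_U)/2.
Umbra substitutes q_D(q_U) into its own profit: π_U = q_U(114 - q_U - (91 - q_U)/2) - 27q_U = (137/2 - (1/2)q_U)q_U - 27q_U.
The leader's first-order condition 83/2 - q_U = 0 yields q_U = 83/2.
Then q_D = (91 - 83/2)/2 = 99/4.
Price P = 114 - 265/4 = 191/4.
Umbra's profit: (191/4 - 27)·(83/2) = 861.1250.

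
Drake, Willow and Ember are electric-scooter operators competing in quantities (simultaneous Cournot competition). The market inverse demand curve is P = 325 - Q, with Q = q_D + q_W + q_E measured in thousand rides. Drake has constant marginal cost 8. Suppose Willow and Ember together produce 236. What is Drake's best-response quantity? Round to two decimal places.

40.50

With rivals' combined output fixed at 236, Drake's profit is π_D = (325 - 236 - q_D)q_D - (8q_D) = (89 - q_D)q_D - (8q_D).
∂π_D/∂q_D = 81 - 2q_D = 0, so q_D = 81/2.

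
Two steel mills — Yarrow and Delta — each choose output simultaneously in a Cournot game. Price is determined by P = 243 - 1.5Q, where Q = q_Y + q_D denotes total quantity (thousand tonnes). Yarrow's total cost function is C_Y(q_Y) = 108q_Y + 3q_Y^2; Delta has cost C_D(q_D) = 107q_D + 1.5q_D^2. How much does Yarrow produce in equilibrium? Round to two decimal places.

11.71

Yarrow's profit: π_Y = (243 - 1.5Q)q_Y - (108q_Y + 3q_Y²). Setting ∂π_Y/∂q_Y = 0: 135 - 9q_Y - (3/2)(q_D) = 0.
Delta's first-order condition: 136 - 6q_D - (3/2)(q_Y) = 0.
So q_Y = (135 - (3/2)q_D)/9 and q_D = (136 - (3/2)q_Y)/6.
Solving the pair: q_Y = 808/69, q_D = 454/23.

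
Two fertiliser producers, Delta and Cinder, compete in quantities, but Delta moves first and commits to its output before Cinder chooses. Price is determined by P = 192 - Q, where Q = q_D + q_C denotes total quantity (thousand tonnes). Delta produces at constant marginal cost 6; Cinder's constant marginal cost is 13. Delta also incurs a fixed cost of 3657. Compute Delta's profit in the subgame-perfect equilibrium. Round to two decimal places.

999.13

The follower Cinder best-responds to any q_D: π_C = (192 - Q)q_C - 13q_C.
∂π_C/∂q_C = 179 - q_D - 2q_C = 0 gives the reaction function q_C = (179 - q_D)/2.
The leader anticipates this reaction. Substituting into P = 192 - Q gives P = 205/2 - (1/2)q_D, so π_D = (205/2 - (1/2)q_D)q_D - 6q_D.
Leader FOC: 193/2 - q_D = 0, so q_D = 193/2.
Then q_C = (179 - 193/2)/2 = 165/4.
Price P = 192 - 551/4 = 217/4.
Delta's profit: (217/4 - 6)·(193/2) - 3657 = 999.1250.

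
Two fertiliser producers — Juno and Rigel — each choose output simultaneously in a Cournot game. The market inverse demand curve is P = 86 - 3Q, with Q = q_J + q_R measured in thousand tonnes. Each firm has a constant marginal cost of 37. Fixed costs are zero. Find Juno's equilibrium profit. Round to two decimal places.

A representative firm's profit is π_i = q_i(86 - 3Q) - 37q_i.
First-order condition (treating rivals' output as given): 49 - 6q_i - 3q_j = 0.
By symmetry each firm produces the same amount; substituting q_j = q_i yields q_i = 49/9.
Price P = 86 - 3·(98/9) = 160/3.
Juno's profit: (160/3 - 37)·(49/9) = 88.9259.

88.93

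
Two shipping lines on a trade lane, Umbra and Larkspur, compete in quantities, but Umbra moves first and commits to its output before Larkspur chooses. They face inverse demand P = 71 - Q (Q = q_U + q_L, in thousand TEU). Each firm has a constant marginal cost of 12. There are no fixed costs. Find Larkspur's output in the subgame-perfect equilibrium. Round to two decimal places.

The follower Larkspur best-responds to any q_U: π_L = (71 - Q)q_L - 12q_L.
Setting the follower's marginal profit to zero, 59 - q_U - 2q_L = 0, i.e. q_L = (59 - q_U)/2.
Umbra substitutes q_L(q_U) into its own profit: π_U = q_U(71 - q_U - (59 - q_U)/2) - 12q_U = (83/2 - (1/2)q_U)q_U - 12q_U.
Maximising: ∂π_U/∂q_U = 59/2 - q_U = 0, giving q_U = 59/2.
Then q_L = (59 - 59/2)/2 = 59/4.

14.75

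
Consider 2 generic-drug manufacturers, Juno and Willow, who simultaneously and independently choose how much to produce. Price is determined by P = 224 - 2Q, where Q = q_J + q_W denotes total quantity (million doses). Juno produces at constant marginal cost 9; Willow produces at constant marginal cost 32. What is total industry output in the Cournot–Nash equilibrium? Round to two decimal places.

67.83

Juno's profit: π_J = (224 - 2Q)q_J - (9q_J). Setting ∂π_J/∂q_J = 0: 215 - 4q_J - 2(q_W) = 0.
Willow's first-order condition: 192 - 4q_W - 2(q_J) = 0.
So q_J = (215 - 2q_W)/4 and q_W = (192 - 2q_J)/4.
Substituting one into the other gives q_J = 119/3 and q_W = 169/6.
Total output Q = 119/3 + 169/6 = 407/6.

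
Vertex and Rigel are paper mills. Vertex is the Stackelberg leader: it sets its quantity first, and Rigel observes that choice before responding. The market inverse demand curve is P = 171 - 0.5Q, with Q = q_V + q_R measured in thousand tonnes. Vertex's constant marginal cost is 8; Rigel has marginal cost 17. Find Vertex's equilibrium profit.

7396

The follower Rigel best-responds to any q_V: π_R = (171 - 0.5Q)q_R - 17q_R.
∂π_R/∂q_R = 154 - (1/2)q_V - q_R = 0 gives the reaction function q_R = (154 - (1/2)q_V).
The leader anticipates this reaction. Substituting into P = 171 - 0.5Q gives P = 94 - (1/4)q_V, so π_V = (94 - (1/4)q_V)q_V - 8q_V.
Leader FOC: 86 - (1/2)q_V = 0, so q_V = 172.
Then q_R = (154 - (1/2)·172) = 68.
Price P = 171 - (1/2)·240 = 51.
Vertex's profit: (51 - 8)·172 = 7396.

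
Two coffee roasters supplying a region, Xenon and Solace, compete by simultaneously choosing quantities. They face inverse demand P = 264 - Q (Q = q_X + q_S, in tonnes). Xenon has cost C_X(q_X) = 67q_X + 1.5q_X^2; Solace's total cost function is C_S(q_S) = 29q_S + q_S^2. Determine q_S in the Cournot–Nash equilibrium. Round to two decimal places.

51.47

Xenon's profit: π_X = (264 - Q)q_X - (67q_X + (3/2)q_X²). Setting ∂π_X/∂q_X = 0: 197 - 5q_X - (q_S) = 0.
Solace's first-order condition: 235 - 4q_S - (q_X) = 0.
So q_X = (197 - q_S)/5 and q_S = (235 - q_X)/4.
Substituting one into the other gives q_X = 553/19 and q_S = 978/19.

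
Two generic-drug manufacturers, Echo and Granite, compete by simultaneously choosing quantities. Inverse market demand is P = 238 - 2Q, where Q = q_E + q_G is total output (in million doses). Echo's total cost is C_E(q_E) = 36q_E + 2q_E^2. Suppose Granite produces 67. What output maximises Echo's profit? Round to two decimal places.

With the rival's output fixed at 67, Echo's profit is π_E = (238 - 2·67 - 2q_E)q_E - (36q_E + 2q_E²) = (104 - 2q_E)q_E - (36q_E + 2q_E²).
∂π_E/∂q_E = 68 - 8q_E = 0, so q_E = 17/2.

8.50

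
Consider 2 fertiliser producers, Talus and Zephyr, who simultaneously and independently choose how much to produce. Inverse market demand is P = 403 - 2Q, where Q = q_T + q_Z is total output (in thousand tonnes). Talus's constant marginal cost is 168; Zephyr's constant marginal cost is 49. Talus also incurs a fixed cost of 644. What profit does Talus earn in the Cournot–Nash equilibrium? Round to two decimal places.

Talus's profit: π_T = (403 - 2Q)q_T - (168q_T). Setting ∂π_T/∂q_T = 0: 235 - 4q_T - 2(q_Z) = 0.
Zephyr's profit: π_Z = (403 - 2Q)q_Z - (49q_Z). Setting ∂π_Z/∂q_Z = 0: 354 - 4q_Z - 2(q_T) = 0.
Rearranging gives the reaction functions q_T = (235 - 2q_Z)/4 and q_Z = (354 - 2q_T)/4.
Solving the pair: q_T = 58/3, q_Z = 473/6.
Price P = 403 - 2·(589/6) = 620/3.
Talus's profit: (620/3 - 168)·(58/3) - 644 = 932/9.

103.56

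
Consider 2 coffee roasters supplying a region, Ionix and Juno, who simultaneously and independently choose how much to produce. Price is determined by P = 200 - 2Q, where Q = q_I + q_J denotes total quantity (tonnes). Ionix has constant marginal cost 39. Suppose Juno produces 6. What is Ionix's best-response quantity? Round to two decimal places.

37.25

With the rival's output fixed at 6, Ionix's profit is π_I = (200 - 2·6 - 2q_I)q_I - (39q_I) = (188 - 2q_I)q_I - (39q_I).
∂π_I/∂q_I = 149 - 4q_I = 0, so q_I = 149/4.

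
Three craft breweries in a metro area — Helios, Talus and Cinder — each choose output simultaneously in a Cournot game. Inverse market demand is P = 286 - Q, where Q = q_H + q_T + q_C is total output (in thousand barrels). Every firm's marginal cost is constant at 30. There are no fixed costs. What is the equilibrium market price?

94

A representative firm's profit is π_i = q_i(286 - Q) - 30q_i.
Setting ∂π_i/∂q_i = 0 with rivals' quantities fixed: 256 - 2q_i - Σ_{j≠i} q_j = 0.
By symmetry each firm produces the same amount; substituting Σ_{j≠i} q_j = 2q_i yields q_i = 256/4 = 64.
Total output Q = 192, so price P = 286 - 192 = 94.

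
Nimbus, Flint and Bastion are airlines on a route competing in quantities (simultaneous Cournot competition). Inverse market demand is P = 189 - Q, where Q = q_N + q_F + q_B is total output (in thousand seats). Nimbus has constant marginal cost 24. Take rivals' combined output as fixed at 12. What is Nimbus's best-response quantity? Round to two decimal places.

76.50

With rivals' combined output fixed at 12, Nimbus's profit is π_N = (189 - 12 - q_N)q_N - (24q_N) = (177 - q_N)q_N - (24q_N).
∂π_N/∂q_N = 153 - 2q_N = 0, so q_N = 153/2.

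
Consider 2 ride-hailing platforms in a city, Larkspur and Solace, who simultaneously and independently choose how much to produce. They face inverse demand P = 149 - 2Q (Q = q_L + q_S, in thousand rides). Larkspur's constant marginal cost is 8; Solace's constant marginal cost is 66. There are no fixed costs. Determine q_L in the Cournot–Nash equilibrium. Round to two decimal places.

Larkspur's profit: π_L = (149 - 2Q)q_L - (8q_L). Setting ∂π_L/∂q_L = 0: 141 - 4q_L - 2(q_S) = 0.
Solace's profit: π_S = (149 - 2Q)q_S - (66q_S). Setting ∂π_S/∂q_S = 0: 83 - 4q_S - 2(q_L) = 0.
Rearranging gives the reaction functions q_L = (141 - 2q_S)/4 and q_S = (83 - 2q_L)/4.
Solving the pair: q_L = 199/6, q_S = 25/6.

33.17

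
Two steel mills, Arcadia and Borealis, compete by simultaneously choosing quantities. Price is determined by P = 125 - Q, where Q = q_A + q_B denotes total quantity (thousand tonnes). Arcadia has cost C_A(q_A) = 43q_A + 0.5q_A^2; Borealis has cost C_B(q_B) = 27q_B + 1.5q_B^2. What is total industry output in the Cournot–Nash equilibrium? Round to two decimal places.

37.43

Arcadia's profit: π_A = (125 - Q)q_A - (43q_A + (1/2)q_A²). Setting ∂π_A/∂q_A = 0: 82 - 3q_A - (q_B) = 0.
Borealis's profit: π_B = (125 - Q)q_B - (27q_B + (3/2)q_B²). Setting ∂π_B/∂q_B = 0: 98 - 5q_B - (q_A) = 0.
Rearranging gives the reaction functions q_A = (82 - q_B)/3 and q_B = (98 - q_A)/5.
Solving the pair: q_A = 156/7, q_B = 106/7.
Total output Q = 156/7 + 106/7 = 262/7.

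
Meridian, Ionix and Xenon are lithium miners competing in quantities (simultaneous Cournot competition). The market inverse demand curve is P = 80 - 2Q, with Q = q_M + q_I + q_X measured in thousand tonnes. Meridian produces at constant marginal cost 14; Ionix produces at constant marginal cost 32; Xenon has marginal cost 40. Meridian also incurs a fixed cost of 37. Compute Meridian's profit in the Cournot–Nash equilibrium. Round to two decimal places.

341.13

Meridian's profit: π_M = (80 - 2Q)q_M - (14q_M). Setting ∂π_M/∂q_M = 0: 66 - 4q_M - 2(q_I + q_X) = 0.
Ionix's first-order condition: 48 - 4q_I - 2(q_M + q_X) = 0.
Xenon's profit: π_X = (80 - 2Q)q_X - (40q_X). Setting ∂π_X/∂q_X = 0: 40 - 4q_X - 2(q_M + q_I) = 0.
Adding the 3 first-order conditions: 154 − 8Q = 0, so Q = 77/4.
Back-substituting: q_M = (66 − 77/2)/2 = 55/4, q_I = (48 − 77/2)/2 = 19/4, q_X = (40 − 77/2)/2 = 3/4.
Price P = 80 - 2·(77/4) = 83/2.
Meridian's profit: (83/2 - 14)·(55/4) - 37 = 341.1250.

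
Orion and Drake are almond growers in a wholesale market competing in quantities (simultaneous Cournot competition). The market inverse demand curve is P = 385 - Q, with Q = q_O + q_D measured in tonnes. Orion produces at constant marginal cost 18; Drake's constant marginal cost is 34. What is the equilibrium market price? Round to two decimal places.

145.67

Orion's profit: π_O = (385 - Q)q_O - (18q_O). Setting ∂π_O/∂q_O = 0: 367 - 2q_O - (q_D) = 0.
Drake's profit: π_D = (385 - Q)q_D - (34q_D). Setting ∂π_D/∂q_D = 0: 351 - 2q_D - (q_O) = 0.
Best responses: q_O = (367 - q_D)/2, q_D = (351 - q_O)/2.
Substituting one into the other gives q_O = 383/3 and q_D = 335/3.
Total output Q = 718/3, so price P = 385 - 718/3 = 437/3.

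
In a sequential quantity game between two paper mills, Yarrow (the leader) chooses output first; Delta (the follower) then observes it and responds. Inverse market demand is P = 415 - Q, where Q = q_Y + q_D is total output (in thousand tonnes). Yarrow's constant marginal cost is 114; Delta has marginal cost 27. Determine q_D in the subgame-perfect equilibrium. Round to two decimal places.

Solve by backward induction. Given q_Y, the follower Delta maximises π_D = (415 - q_Y - q_D)q_D - 27q_D.
Follower FOC: 388 - q_Y - 2q_D = 0, so q_D(q_Y) = (388 - q_Y)/2.
The leader anticipates this reaction. Substituting into P = 415 - Q gives P = 221 - (1/2)q_Y, so π_Y = (221 - (1/2)q_Y)q_Y - 114q_Y.
Leader FOC: 107 - q_Y = 0, so q_Y = 107.
Then q_D = (388 - 107)/2 = 281/2.

140.50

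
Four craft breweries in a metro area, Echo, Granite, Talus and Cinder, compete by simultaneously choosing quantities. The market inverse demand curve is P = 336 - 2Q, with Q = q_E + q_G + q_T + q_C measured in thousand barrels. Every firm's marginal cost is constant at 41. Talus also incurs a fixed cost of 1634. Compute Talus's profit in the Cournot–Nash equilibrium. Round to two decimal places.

Each firm earns π_i = (336 - 2Q)q_i - 41q_i.
Setting ∂π_i/∂q_i = 0 with rivals' quantities fixed: 295 - 4q_i - 2·Σ_{j≠i} q_j = 0.
With identical firms every q_j equals q_i, so Σ_{j≠i} q_j = 3q_i and 295 = 10q_i, giving q_i = 59/2.
Price P = 336 - 2·118 = 100.
Talus's profit: (100 - 41)·(59/2) - 1634 = 213/2.

106.50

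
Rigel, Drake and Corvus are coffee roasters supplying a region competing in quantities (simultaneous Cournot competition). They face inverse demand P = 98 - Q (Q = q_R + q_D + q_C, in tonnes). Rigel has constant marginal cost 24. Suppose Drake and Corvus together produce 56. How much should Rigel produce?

9

With rivals' combined output fixed at 56, Rigel's profit is π_R = (98 - 56 - q_R)q_R - (24q_R) = (42 - q_R)q_R - (24q_R).
∂π_R/∂q_R = 18 - 2q_R = 0, so q_R = 9.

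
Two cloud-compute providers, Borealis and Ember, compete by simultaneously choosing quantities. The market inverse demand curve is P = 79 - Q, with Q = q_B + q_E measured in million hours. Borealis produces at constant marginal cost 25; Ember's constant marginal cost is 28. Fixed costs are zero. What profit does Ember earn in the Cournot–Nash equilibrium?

256

Borealis's profit: π_B = (79 - Q)q_B - (25q_B). Setting ∂π_B/∂q_B = 0: 54 - 2q_B - (q_E) = 0.
Ember's first-order condition: 51 - 2q_E - (q_B) = 0.
Rearranging gives the reaction functions q_B = (54 - q_E)/2 and q_E = (51 - q_B)/2.
Substituting one into the other gives q_B = 19 and q_E = 16.
Price P = 79 - 35 = 44.
Ember's profit: (44 - 28)·16 = 256.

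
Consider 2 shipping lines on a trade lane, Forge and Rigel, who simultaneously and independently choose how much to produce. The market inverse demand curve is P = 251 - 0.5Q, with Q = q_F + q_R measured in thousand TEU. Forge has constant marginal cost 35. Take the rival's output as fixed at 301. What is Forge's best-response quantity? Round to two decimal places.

65.50

With the rival's output fixed at 301, Forge's profit is π_F = (251 - (1/2)·301 - (1/2)q_F)q_F - (35q_F) = (201/2 - (1/2)q_F)q_F - (35q_F).
∂π_F/∂q_F = 131/2 - q_F = 0, so q_F = 131/2.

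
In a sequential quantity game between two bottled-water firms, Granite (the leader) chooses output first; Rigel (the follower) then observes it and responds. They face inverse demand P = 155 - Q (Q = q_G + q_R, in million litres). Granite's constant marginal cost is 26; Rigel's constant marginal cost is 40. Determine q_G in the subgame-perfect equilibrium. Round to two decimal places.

The follower Rigel best-responds to any q_G: π_R = (155 - Q)q_R - 40q_R.
∂π_R/∂q_R = 115 - q_G - 2q_R = 0 gives the reaction function q_R = (115 - q_G)/2.
Granite substitutes q_R(q_G) into its own profit: π_G = q_G(155 - q_G - (115 - q_G)/2) - 26q_G = (195/2 - (1/2)q_G)q_G - 26q_G.
Maximising: ∂π_G/∂q_G = 143/2 - q_G = 0, giving q_G = 143/2.
Then q_R = (115 - 143/2)/2 = 87/4.

71.50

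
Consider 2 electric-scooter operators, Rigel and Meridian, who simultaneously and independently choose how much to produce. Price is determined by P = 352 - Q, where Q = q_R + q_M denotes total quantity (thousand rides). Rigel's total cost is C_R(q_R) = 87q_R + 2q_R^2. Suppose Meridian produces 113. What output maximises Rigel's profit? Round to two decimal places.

With the rival's output fixed at 113, Rigel's profit is π_R = (352 - 113 - q_R)q_R - (87q_R + 2q_R²) = (239 - q_R)q_R - (87q_R + 2q_R²).
∂π_R/∂q_R = 152 - 6q_R = 0, so q_R = 76/3.

25.33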